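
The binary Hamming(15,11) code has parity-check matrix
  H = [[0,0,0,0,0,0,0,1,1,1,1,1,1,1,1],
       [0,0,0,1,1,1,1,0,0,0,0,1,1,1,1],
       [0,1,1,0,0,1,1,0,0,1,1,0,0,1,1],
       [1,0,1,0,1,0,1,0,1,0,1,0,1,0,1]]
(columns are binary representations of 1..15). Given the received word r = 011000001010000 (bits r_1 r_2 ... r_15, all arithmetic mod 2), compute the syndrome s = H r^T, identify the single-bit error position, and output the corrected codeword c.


s = (0, 0, 1, 1)^T, error position = 3, corrected codeword c = 010000001010000

Compute s = H r^T mod 2 one row at a time:
  s_1 = 0 + 1 + 0 + 1 + 0 + 0 + 0 + 0 = 2 ≡ 0 (mod 2).
  s_2 = 0 + 0 + 0 + 0 + 0 + 0 + 0 + 0 = 0 ≡ 0 (mod 2).
  s_3 = 1 + 1 + 0 + 0 + 0 + 1 + 0 + 0 = 3 ≡ 1 (mod 2).
  s_4 = 0 + 1 + 0 + 0 + 1 + 1 + 0 + 0 = 3 ≡ 1 (mod 2).
s = (0, 0, 1, 1)^T — this equals column 3 of H (binary 0011), so error is at position 3.
Correct: flip bit 3 of r = 011000001010000 to get c = 010000001010000.


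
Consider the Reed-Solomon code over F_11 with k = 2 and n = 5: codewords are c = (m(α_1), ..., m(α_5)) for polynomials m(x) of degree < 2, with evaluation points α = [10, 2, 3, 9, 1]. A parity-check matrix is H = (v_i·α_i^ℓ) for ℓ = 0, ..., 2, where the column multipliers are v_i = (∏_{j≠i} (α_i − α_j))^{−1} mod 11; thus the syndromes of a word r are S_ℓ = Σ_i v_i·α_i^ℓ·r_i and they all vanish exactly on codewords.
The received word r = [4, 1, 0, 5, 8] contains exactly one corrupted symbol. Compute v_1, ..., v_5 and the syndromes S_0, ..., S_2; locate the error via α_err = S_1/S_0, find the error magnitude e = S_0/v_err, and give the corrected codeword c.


S = (6, 6, 6), error at position 5, error magnitude e = 6, c = [4, 1, 0, 5, 2].

Step 1: column multipliers v_i = (∏_{j≠i}(α_i − α_j))^{−1} mod 11.
  i = 1 (α = 10): (10−2)(10−3)(10−9)(10−1) = 8·7·1·9 = 504 ≡ 9, so v_1 = 9^{−1} = 5 (mod 11).
  i = 2 (α = 2): (2−10)(2−3)(2−9)(2−1) = (−8)·(−1)·(−7)·1 = −56 ≡ 10, so v_2 = 10^{−1} = 10 (mod 11).
  i = 3 (α = 3): (3−10)(3−2)(3−9)(3−1) = (−7)·1·(−6)·2 = 84 ≡ 7, so v_3 = 7^{−1} = 8 (mod 11).
  i = 4 (α = 9): (9−10)(9−2)(9−3)(9−1) = (−1)·7·6·8 = −336 ≡ 5, so v_4 = 5^{−1} = 9 (mod 11).
  i = 5 (α = 1): (1−10)(1−2)(1−3)(1−9) = (−9)·(−1)·(−2)·(−8) = 144 ≡ 1, so v_5 = 1^{−1} = 1 (mod 11).
  v = [5, 10, 8, 9, 1].
Step 2: syndromes of r = [4, 1, 0, 5, 8] (all sums mod 11).
  S_0 = Σ v_i r_i = 5·4 + 10·1 + 8·0 + 9·5 + 1·8 = 83 ≡ 6.
  S_1 = Σ v_i α_i r_i = 5·10·4 + 10·2·1 + 8·3·0 + 9·9·5 + 1·1·8 = 633 ≡ 6.
  α_i^2 mod 11 = [1, 4, 9, 4, 1].
  S_2 = Σ v_i α_i^2 r_i = 5·1·4 + 10·4·1 + 8·9·0 + 9·4·5 + 1·1·8 = 248 ≡ 6.
  S = (6, 6, 6) ≠ 0, so r is not a codeword (an error is present).
Step 3: locate the error. For a single error e at position i, S_ℓ = v_i·e·α_i^ℓ, so α_err = S_1/S_0.
  S_0^{−1} = 6^{−1} = 2 (mod 11), so α_err = 6·2 = 12 ≡ 1 = α_5. Error position i = 5.
  Consistency check: S_2/S_1 = 6·2 = 12 ≡ 1 = α_err ✓ (single-error assumption holds).
Step 4: error magnitude e = S_0/v_5 = S_0·∏_{j≠5}(α_5 − α_j) = 6·1 = 6 ≡ 6 (mod 11).
Step 5: correct position 5: c_5 = r_5 − e = 8 − 6 ≡ 2 (mod 11). Hence c = [4, 1, 0, 5, 2].
  Check: interpolating c through the α_i gives m(x) = 3 + 10·x (degree < 2) with m(α_i) = c_i for every i, so c is indeed a codeword.


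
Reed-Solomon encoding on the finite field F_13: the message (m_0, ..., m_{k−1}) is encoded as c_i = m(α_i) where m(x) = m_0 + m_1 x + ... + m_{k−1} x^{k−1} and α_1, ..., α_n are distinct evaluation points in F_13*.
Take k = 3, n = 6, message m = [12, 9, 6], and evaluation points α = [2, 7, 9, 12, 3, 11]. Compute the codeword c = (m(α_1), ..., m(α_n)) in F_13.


c = [2, 5, 7, 9, 2, 5]

Message polynomial: m(x) = 12 + 9·x + 6·x^2 (mod 13).
For each evaluation point α_i, compute m(α_i) mod 13:
  α_1 = 2: Horner steps 6 → 8 → 2, so m(2) = 2.
  α_2 = 7: Horner steps 6 → 12 → 5, so m(7) = 5.
  α_3 = 9: Horner steps 6 → 11 → 7, so m(9) = 7.
  α_4 = 12: Horner steps 6 → 3 → 9, so m(12) = 9.
  α_5 = 3: Horner steps 6 → 1 → 2, so m(3) = 2.
  α_6 = 11: Horner steps 6 → 10 → 5, so m(11) = 5.
Codeword c = [2, 5, 7, 9, 2, 5] ∈ F_13^6.


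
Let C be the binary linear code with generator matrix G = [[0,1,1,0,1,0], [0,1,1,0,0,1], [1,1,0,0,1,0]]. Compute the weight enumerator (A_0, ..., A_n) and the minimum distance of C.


Weight distribution: A_0 = 1, A_2 = 2, A_3 = 4, A_4 = 1. Minimum distance d = 2.

Enumerate all 2^3 = 8 messages m ∈ F_2^3.
For each, compute codeword c = mG in F_2^6, then tally its weight.
  m = 000 → c = 000000, weight = 0.
  m = 100 → c = 011010, weight = 3.
  m = 010 → c = 011001, weight = 3.
  m = 110 → c = 000011, weight = 2.
  m = 001 → c = 110010, weight = 3.
  m = 101 → c = 101000, weight = 2.
  m = 011 → c = 101011, weight = 4.
  m = 111 → c = 110001, weight = 3.
Tally weights:
  weight 0: 1 codewords.
  weight 2: 2 codewords.
  weight 3: 4 codewords.
  weight 4: 1 codewords.
Minimum distance d = smallest w > 0 with A_w > 0 = 2.
Sanity: Σ A_w = 8 = 2^3 = 8 ✓.


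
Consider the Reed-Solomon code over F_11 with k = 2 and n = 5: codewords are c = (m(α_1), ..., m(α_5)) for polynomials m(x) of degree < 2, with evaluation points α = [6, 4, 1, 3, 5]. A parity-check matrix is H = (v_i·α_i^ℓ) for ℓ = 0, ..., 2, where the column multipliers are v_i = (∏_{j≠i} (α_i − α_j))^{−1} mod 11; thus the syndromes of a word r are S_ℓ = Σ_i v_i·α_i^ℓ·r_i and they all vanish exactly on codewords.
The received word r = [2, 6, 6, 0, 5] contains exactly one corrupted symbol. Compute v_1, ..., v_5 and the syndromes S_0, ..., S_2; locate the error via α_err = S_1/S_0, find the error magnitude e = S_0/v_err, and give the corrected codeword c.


S = (7, 6, 2), error at position 2, error magnitude e = 9, c = [2, 8, 6, 0, 5].

Step 1: column multipliers v_i = (∏_{j≠i}(α_i − α_j))^{−1} mod 11.
  i = 1 (α = 6): (6−4)(6−1)(6−3)(6−5) = 2·5·3·1 = 30 ≡ 8, so v_1 = 8^{−1} = 7 (mod 11).
  i = 2 (α = 4): (4−6)(4−1)(4−3)(4−5) = (−2)·3·1·(−1) = 6 ≡ 6, so v_2 = 6^{−1} = 2 (mod 11).
  i = 3 (α = 1): (1−6)(1−4)(1−3)(1−5) = (−5)·(−3)·(−2)·(−4) = 120 ≡ 10, so v_3 = 10^{−1} = 10 (mod 11).
  i = 4 (α = 3): (3−6)(3−4)(3−1)(3−5) = (−3)·(−1)·2·(−2) = −12 ≡ 10, so v_4 = 10^{−1} = 10 (mod 11).
  i = 5 (α = 5): (5−6)(5−4)(5−1)(5−3) = (−1)·1·4·2 = −8 ≡ 3, so v_5 = 3^{−1} = 4 (mod 11).
  v = [7, 2, 10, 10, 4].
Step 2: syndromes of r = [2, 6, 6, 0, 5] (all sums mod 11).
  S_0 = Σ v_i r_i = 7·2 + 2·6 + 10·6 + 10·0 + 4·5 = 106 ≡ 7.
  S_1 = Σ v_i α_i r_i = 7·6·2 + 2·4·6 + 10·1·6 + 10·3·0 + 4·5·5 = 292 ≡ 6.
  α_i^2 mod 11 = [3, 5, 1, 9, 3].
  S_2 = Σ v_i α_i^2 r_i = 7·3·2 + 2·5·6 + 10·1·6 + 10·9·0 + 4·3·5 = 222 ≡ 2.
  S = (7, 6, 2) ≠ 0, so r is not a codeword (an error is present).
Step 3: locate the error. For a single error e at position i, S_ℓ = v_i·e·α_i^ℓ, so α_err = S_1/S_0.
  S_0^{−1} = 7^{−1} = 8 (mod 11), so α_err = 6·8 = 48 ≡ 4 = α_2. Error position i = 2.
  Consistency check: S_2/S_1 = 2·2 = 4 ≡ 4 = α_err ✓ (single-error assumption holds).
Step 4: error magnitude e = S_0/v_2 = S_0·∏_{j≠2}(α_2 − α_j) = 7·6 = 42 ≡ 9 (mod 11).
Step 5: correct position 2: c_2 = r_2 − e = 6 − 9 ≡ 8 (mod 11). Hence c = [2, 8, 6, 0, 5].
  Check: interpolating c through the α_i gives m(x) = 9 + 8·x (degree < 2) with m(α_i) = c_i for every i, so c is indeed a codeword.


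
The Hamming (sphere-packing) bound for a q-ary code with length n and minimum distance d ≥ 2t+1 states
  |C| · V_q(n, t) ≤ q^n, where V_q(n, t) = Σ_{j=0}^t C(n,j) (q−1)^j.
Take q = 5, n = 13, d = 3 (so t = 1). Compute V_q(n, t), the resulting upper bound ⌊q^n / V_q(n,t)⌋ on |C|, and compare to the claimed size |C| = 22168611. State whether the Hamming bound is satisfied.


V_q(n, t) = 53, q^n = 1220703125, Hamming bound = 23032134, |C| = 22168611 ≤ bound (satisfied).

Step 1: Compute V_q(n, t) = Σ_{j=0}^1 C(n, j) (q−1)^j.
  j = 0: C(13,0)·(4)^0 = 1·1 = 1.
  j = 1: C(13,1)·(4)^1 = 13·4 = 52.
  V_q(n, t) = 1 + 52 = 53.
Step 2: q^n = 5^13 = 1220703125.
Step 3: Hamming bound ⌊q^n / V_q(n,t)⌋ = ⌊1220703125/53⌋ = 23032134.
Step 4: Compare |C| = 22168611 to 23032134: satisfied.
The claimed |C| lies below the Hamming bound.


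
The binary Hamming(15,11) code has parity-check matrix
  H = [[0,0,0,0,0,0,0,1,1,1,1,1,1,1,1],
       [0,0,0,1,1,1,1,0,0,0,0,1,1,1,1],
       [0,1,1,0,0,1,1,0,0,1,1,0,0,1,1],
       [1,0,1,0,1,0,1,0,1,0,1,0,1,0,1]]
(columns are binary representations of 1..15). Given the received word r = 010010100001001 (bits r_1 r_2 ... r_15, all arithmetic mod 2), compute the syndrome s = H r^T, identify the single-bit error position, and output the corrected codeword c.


s = (0, 0, 1, 1)^T, error position = 3, corrected codeword c = 011010100001001

Compute s = H r^T mod 2 one row at a time:
  s_1 = 0 + 0 + 0 + 0 + 1 + 0 + 0 + 1 = 2 ≡ 0 (mod 2).
  s_2 = 0 + 1 + 0 + 1 + 1 + 0 + 0 + 1 = 4 ≡ 0 (mod 2).
  s_3 = 1 + 0 + 0 + 1 + 0 + 0 + 0 + 1 = 3 ≡ 1 (mod 2).
  s_4 = 0 + 0 + 1 + 1 + 0 + 0 + 0 + 1 = 3 ≡ 1 (mod 2).
s = (0, 0, 1, 1)^T — this equals column 3 of H (binary 0011), so error is at position 3.
Correct: flip bit 3 of r = 010010100001001 to get c = 011010100001001.


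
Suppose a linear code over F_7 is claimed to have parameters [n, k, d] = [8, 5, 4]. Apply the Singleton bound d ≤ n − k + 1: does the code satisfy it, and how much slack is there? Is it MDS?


Singleton RHS = n − k + 1 = 4, slack = 0, bound satisfied, MDS.

Singleton bound: d ≤ n − k + 1.
Here n = 8, k = 5, so n − k + 1 = 4.
Given d = 4, check d ≤ 4: YES.
Slack = (n − k + 1) − d = 0.
The code is MDS (slack = 0).
Description: the claimed parameters are [8, 5, 4]_7; such a code would be MDS (meets Singleton bound).


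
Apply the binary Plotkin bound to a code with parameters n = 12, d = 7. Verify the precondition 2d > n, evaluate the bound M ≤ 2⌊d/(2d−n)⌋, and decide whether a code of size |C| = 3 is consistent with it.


Plotkin bound M ≤ 6; given |C| = 3 ≤ bound (satisfied).

Check applicability: 2d = 14, n = 12.
2d − n = 2 > 0, so Plotkin applies.
Compute d/(2d−n) = 7/2 ≈ 3.5000.
⌊d/(2d−n)⌋ = 3.
Plotkin bound: M ≤ 2·3 = 6.
Given |C| = 3, check: satisfied.
This |C| is below the Plotkin bound.


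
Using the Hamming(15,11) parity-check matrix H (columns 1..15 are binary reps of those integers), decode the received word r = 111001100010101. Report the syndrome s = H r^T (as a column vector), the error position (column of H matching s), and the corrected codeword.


s = (1, 0, 0, 0)^T, error position = 8, corrected codeword c = 111001110010101

Compute s = H r^T mod 2 one row at a time:
  s_1 = 0 + 0 + 0 + 1 + 0 + 1 + 0 + 1 = 3 ≡ 1 (mod 2).
  s_2 = 0 + 0 + 1 + 1 + 0 + 1 + 0 + 1 = 4 ≡ 0 (mod 2).
  s_3 = 1 + 1 + 1 + 1 + 0 + 1 + 0 + 1 = 6 ≡ 0 (mod 2).
  s_4 = 1 + 1 + 0 + 1 + 0 + 1 + 1 + 1 = 6 ≡ 0 (mod 2).
s = (1, 0, 0, 0)^T — this equals column 8 of H (binary 1000), so error is at position 8.
Correct: flip bit 8 of r = 111001100010101 to get c = 111001110010101.


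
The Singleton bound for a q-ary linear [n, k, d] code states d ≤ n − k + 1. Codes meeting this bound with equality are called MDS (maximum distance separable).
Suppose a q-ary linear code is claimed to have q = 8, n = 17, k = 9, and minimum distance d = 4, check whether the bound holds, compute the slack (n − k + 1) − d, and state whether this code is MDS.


Singleton RHS = n − k + 1 = 9, slack = 5, bound satisfied, not MDS.

Singleton bound: d ≤ n − k + 1.
Here n = 17, k = 9, so n − k + 1 = 9.
Given d = 4, check d ≤ 9: YES.
Slack = (n − k + 1) − d = 5.
The code is NOT MDS (slack = 5 > 0).
Description: the claimed parameters are [17, 9, 4]_8; such a code would be non-MDS.


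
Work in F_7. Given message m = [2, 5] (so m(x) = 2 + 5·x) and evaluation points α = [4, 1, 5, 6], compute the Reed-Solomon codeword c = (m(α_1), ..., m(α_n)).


c = [1, 0, 6, 4]

Message polynomial: m(x) = 2 + 5·x (mod 7).
For each evaluation point α_i, compute m(α_i) mod 7:
  α_1 = 4: Horner steps 5 → 1, so m(4) = 1.
  α_2 = 1: Horner steps 5 → 0, so m(1) = 0.
  α_3 = 5: Horner steps 5 → 6, so m(5) = 6.
  α_4 = 6: Horner steps 5 → 4, so m(6) = 4.
Codeword c = [1, 0, 6, 4] ∈ F_7^4.


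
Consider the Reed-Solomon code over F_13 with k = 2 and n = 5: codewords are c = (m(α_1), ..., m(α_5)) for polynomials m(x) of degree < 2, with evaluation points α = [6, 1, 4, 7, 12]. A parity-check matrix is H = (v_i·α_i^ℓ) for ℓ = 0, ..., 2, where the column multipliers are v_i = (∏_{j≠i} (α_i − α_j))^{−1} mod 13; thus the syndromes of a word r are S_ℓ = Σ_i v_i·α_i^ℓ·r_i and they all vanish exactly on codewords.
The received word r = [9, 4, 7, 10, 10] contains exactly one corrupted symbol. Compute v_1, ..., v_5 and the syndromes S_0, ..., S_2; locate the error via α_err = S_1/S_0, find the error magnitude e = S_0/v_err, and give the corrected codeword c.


S = (8, 5, 8), error at position 5, error magnitude e = 8, c = [9, 4, 7, 10, 2].

Step 1: column multipliers v_i = (∏_{j≠i}(α_i − α_j))^{−1} mod 13.
  i = 1 (α = 6): (6−1)(6−4)(6−7)(6−12) = 5·2·(−1)·(−6) = 60 ≡ 8, so v_1 = 8^{−1} = 5 (mod 13).
  i = 2 (α = 1): (1−6)(1−4)(1−7)(1−12) = (−5)·(−3)·(−6)·(−11) = 990 ≡ 2, so v_2 = 2^{−1} = 7 (mod 13).
  i = 3 (α = 4): (4−6)(4−1)(4−7)(4−12) = (−2)·3·(−3)·(−8) = −144 ≡ 12, so v_3 = 12^{−1} = 12 (mod 13).
  i = 4 (α = 7): (7−6)(7−1)(7−4)(7−12) = 1·6·3·(−5) = −90 ≡ 1, so v_4 = 1^{−1} = 1 (mod 13).
  i = 5 (α = 12): (12−6)(12−1)(12−4)(12−7) = 6·11·8·5 = 2640 ≡ 1, so v_5 = 1^{−1} = 1 (mod 13).
  v = [5, 7, 12, 1, 1].
Step 2: syndromes of r = [9, 4, 7, 10, 10] (all sums mod 13).
  S_0 = Σ v_i r_i = 5·9 + 7·4 + 12·7 + 1·10 + 1·10 = 177 ≡ 8.
  S_1 = Σ v_i α_i r_i = 5·6·9 + 7·1·4 + 12·4·7 + 1·7·10 + 1·12·10 = 824 ≡ 5.
  α_i^2 mod 13 = [10, 1, 3, 10, 1].
  S_2 = Σ v_i α_i^2 r_i = 5·10·9 + 7·1·4 + 12·3·7 + 1·10·10 + 1·1·10 = 840 ≡ 8.
  S = (8, 5, 8) ≠ 0, so r is not a codeword (an error is present).
Step 3: locate the error. For a single error e at position i, S_ℓ = v_i·e·α_i^ℓ, so α_err = S_1/S_0.
  S_0^{−1} = 8^{−1} = 5 (mod 13), so α_err = 5·5 = 25 ≡ 12 = α_5. Error position i = 5.
  Consistency check: S_2/S_1 = 8·8 = 64 ≡ 12 = α_err ✓ (single-error assumption holds).
Step 4: error magnitude e = S_0/v_5 = S_0·∏_{j≠5}(α_5 − α_j) = 8·1 = 8 ≡ 8 (mod 13).
Step 5: correct position 5: c_5 = r_5 − e = 10 − 8 ≡ 2 (mod 13). Hence c = [9, 4, 7, 10, 2].
  Check: interpolating c through the α_i gives m(x) = 3 + 1·x (degree < 2) with m(α_i) = c_i for every i, so c is indeed a codeword.


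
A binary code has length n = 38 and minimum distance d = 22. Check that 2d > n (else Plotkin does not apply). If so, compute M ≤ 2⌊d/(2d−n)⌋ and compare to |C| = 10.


Plotkin bound M ≤ 6; given |C| = 10 > bound (violated).

Check applicability: 2d = 44, n = 38.
2d − n = 6 > 0, so Plotkin applies.
Compute d/(2d−n) = 22/6 ≈ 3.6667.
⌊d/(2d−n)⌋ = 3.
Plotkin bound: M ≤ 2·3 = 6.
Given |C| = 10, check: VIOLATED.
This |C| is above the Plotkin bound, so no binary code with n = 38, d = 22 and 10 codewords exists.


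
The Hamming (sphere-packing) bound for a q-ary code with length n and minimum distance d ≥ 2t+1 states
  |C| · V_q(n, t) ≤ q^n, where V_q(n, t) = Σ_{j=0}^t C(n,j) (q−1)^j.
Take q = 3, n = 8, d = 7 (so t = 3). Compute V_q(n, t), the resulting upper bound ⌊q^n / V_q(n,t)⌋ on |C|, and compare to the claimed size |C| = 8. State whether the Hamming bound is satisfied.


V_q(n, t) = 577, q^n = 6561, Hamming bound = 11, |C| = 8 ≤ bound (satisfied).

Step 1: Compute V_q(n, t) = Σ_{j=0}^3 C(n, j) (q−1)^j.
  j = 0: C(8,0)·(2)^0 = 1·1 = 1.
  j = 1: C(8,1)·(2)^1 = 8·2 = 16.
  j = 2: C(8,2)·(2)^2 = 28·4 = 112.
  j = 3: C(8,3)·(2)^3 = 56·8 = 448.
  V_q(n, t) = 1 + 16 + 112 + 448 = 577.
Step 2: q^n = 3^8 = 6561.
Step 3: Hamming bound ⌊q^n / V_q(n,t)⌋ = ⌊6561/577⌋ = 11.
Step 4: Compare |C| = 8 to 11: satisfied.
The claimed |C| lies below the Hamming bound.


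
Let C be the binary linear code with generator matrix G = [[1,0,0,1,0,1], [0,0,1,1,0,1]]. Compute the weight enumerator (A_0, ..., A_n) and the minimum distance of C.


Weight distribution: A_0 = 1, A_2 = 1, A_3 = 2. Minimum distance d = 2.

Enumerate all 2^2 = 4 messages m ∈ F_2^2.
For each, compute codeword c = mG in F_2^6, then tally its weight.
  m = 00 → c = 000000, weight = 0.
  m = 10 → c = 100101, weight = 3.
  m = 01 → c = 001101, weight = 3.
  m = 11 → c = 101000, weight = 2.
Tally weights:
  weight 0: 1 codewords.
  weight 2: 1 codewords.
  weight 3: 2 codewords.
Minimum distance d = smallest w > 0 with A_w > 0 = 2.
Sanity: Σ A_w = 4 = 2^2 = 4 ✓.


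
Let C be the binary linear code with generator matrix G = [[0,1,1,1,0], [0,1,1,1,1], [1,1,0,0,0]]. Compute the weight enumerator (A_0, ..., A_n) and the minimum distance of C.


Weight distribution: A_0 = 1, A_1 = 1, A_2 = 1, A_3 = 3, A_4 = 2. Minimum distance d = 1.

Enumerate all 2^3 = 8 messages m ∈ F_2^3.
For each, compute codeword c = mG in F_2^5, then tally its weight.
  m = 000 → c = 00000, weight = 0.
  m = 100 → c = 01110, weight = 3.
  m = 010 → c = 01111, weight = 4.
  m = 110 → c = 00001, weight = 1.
  m = 001 → c = 11000, weight = 2.
  m = 101 → c = 10110, weight = 3.
  m = 011 → c = 10111, weight = 4.
  m = 111 → c = 11001, weight = 3.
Tally weights:
  weight 0: 1 codewords.
  weight 1: 1 codewords.
  weight 2: 1 codewords.
  weight 3: 3 codewords.
  weight 4: 2 codewords.
Minimum distance d = smallest w > 0 with A_w > 0 = 1.
Sanity: Σ A_w = 8 = 2^3 = 8 ✓.


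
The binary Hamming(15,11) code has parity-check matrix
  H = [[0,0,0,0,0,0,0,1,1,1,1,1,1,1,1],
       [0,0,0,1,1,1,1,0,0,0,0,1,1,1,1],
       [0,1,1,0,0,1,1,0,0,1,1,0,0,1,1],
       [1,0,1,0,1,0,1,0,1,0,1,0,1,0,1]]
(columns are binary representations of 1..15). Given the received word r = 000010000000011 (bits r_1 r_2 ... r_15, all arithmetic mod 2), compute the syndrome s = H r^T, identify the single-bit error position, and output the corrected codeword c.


s = (0, 1, 0, 0)^T, error position = 4, corrected codeword c = 000110000000011

Compute s = H r^T mod 2 one row at a time:
  s_1 = 0 + 0 + 0 + 0 + 0 + 0 + 1 + 1 = 2 ≡ 0 (mod 2).
  s_2 = 0 + 1 + 0 + 0 + 0 + 0 + 1 + 1 = 3 ≡ 1 (mod 2).
  s_3 = 0 + 0 + 0 + 0 + 0 + 0 + 1 + 1 = 2 ≡ 0 (mod 2).
  s_4 = 0 + 0 + 1 + 0 + 0 + 0 + 0 + 1 = 2 ≡ 0 (mod 2).
s = (0, 1, 0, 0)^T — this equals column 4 of H (binary 0100), so error is at position 4.
Correct: flip bit 4 of r = 000010000000011 to get c = 000110000000011.


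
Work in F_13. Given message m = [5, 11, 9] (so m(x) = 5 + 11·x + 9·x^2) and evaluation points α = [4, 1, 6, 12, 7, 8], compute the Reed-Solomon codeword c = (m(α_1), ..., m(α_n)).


c = [11, 12, 5, 3, 3, 6]

Message polynomial: m(x) = 5 + 11·x + 9·x^2 (mod 13).
For each evaluation point α_i, compute m(α_i) mod 13:
  α_1 = 4: Horner steps 9 → 8 → 11, so m(4) = 11.
  α_2 = 1: Horner steps 9 → 7 → 12, so m(1) = 12.
  α_3 = 6: Horner steps 9 → 0 → 5, so m(6) = 5.
  α_4 = 12: Horner steps 9 → 2 → 3, so m(12) = 3.
  α_5 = 7: Horner steps 9 → 9 → 3, so m(7) = 3.
  α_6 = 8: Horner steps 9 → 5 → 6, so m(8) = 6.
Codeword c = [11, 12, 5, 3, 3, 6] ∈ F_13^6.


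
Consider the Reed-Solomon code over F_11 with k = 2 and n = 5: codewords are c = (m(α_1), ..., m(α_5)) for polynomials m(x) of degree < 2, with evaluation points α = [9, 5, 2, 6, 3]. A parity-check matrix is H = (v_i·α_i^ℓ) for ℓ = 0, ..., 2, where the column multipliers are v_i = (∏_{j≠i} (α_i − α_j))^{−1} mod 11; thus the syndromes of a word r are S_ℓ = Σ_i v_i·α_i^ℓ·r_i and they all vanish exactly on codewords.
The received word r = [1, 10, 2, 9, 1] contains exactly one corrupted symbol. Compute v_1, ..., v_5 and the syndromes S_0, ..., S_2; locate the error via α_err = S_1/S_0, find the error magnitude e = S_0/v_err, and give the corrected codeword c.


S = (8, 6, 10), error at position 1, error magnitude e = 6, c = [6, 10, 2, 9, 1].

Step 1: column multipliers v_i = (∏_{j≠i}(α_i − α_j))^{−1} mod 11.
  i = 1 (α = 9): (9−5)(9−2)(9−6)(9−3) = 4·7·3·6 = 504 ≡ 9, so v_1 = 9^{−1} = 5 (mod 11).
  i = 2 (α = 5): (5−9)(5−2)(5−6)(5−3) = (−4)·3·(−1)·2 = 24 ≡ 2, so v_2 = 2^{−1} = 6 (mod 11).
  i = 3 (α = 2): (2−9)(2−5)(2−6)(2−3) = (−7)·(−3)·(−4)·(−1) = 84 ≡ 7, so v_3 = 7^{−1} = 8 (mod 11).
  i = 4 (α = 6): (6−9)(6−5)(6−2)(6−3) = (−3)·1·4·3 = −36 ≡ 8, so v_4 = 8^{−1} = 7 (mod 11).
  i = 5 (α = 3): (3−9)(3−5)(3−2)(3−6) = (−6)·(−2)·1·(−3) = −36 ≡ 8, so v_5 = 8^{−1} = 7 (mod 11).
  v = [5, 6, 8, 7, 7].
Step 2: syndromes of r = [1, 10, 2, 9, 1] (all sums mod 11).
  S_0 = Σ v_i r_i = 5·1 + 6·10 + 8·2 + 7·9 + 7·1 = 151 ≡ 8.
  S_1 = Σ v_i α_i r_i = 5·9·1 + 6·5·10 + 8·2·2 + 7·6·9 + 7·3·1 = 776 ≡ 6.
  α_i^2 mod 11 = [4, 3, 4, 3, 9].
  S_2 = Σ v_i α_i^2 r_i = 5·4·1 + 6·3·10 + 8·4·2 + 7·3·9 + 7·9·1 = 516 ≡ 10.
  S = (8, 6, 10) ≠ 0, so r is not a codeword (an error is present).
Step 3: locate the error. For a single error e at position i, S_ℓ = v_i·e·α_i^ℓ, so α_err = S_1/S_0.
  S_0^{−1} = 8^{−1} = 7 (mod 11), so α_err = 6·7 = 42 ≡ 9 = α_1. Error position i = 1.
  Consistency check: S_2/S_1 = 10·2 = 20 ≡ 9 = α_err ✓ (single-error assumption holds).
Step 4: error magnitude e = S_0/v_1 = S_0·∏_{j≠1}(α_1 − α_j) = 8·9 = 72 ≡ 6 (mod 11).
Step 5: correct position 1: c_1 = r_1 − e = 1 − 6 ≡ 6 (mod 11). Hence c = [6, 10, 2, 9, 1].
  Check: interpolating c through the α_i gives m(x) = 4 + 10·x (degree < 2) with m(α_i) = c_i for every i, so c is indeed a codeword.


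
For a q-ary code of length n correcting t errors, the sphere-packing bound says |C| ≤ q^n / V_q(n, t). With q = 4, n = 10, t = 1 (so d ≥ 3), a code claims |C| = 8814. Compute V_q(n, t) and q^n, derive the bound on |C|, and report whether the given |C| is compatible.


V_q(n, t) = 31, q^n = 1048576, Hamming bound = 33825, |C| = 8814 ≤ bound (satisfied).

Step 1: Compute V_q(n, t) = Σ_{j=0}^1 C(n, j) (q−1)^j.
  j = 0: C(10,0)·(3)^0 = 1·1 = 1.
  j = 1: C(10,1)·(3)^1 = 10·3 = 30.
  V_q(n, t) = 1 + 30 = 31.
Step 2: q^n = 4^10 = 1048576.
Step 3: Hamming bound ⌊q^n / V_q(n,t)⌋ = ⌊1048576/31⌋ = 33825.
Step 4: Compare |C| = 8814 to 33825: satisfied.
The claimed |C| lies below the Hamming bound.


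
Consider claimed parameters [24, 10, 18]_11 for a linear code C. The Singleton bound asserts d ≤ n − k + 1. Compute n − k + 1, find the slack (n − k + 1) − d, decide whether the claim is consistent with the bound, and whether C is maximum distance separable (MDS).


Singleton RHS = n − k + 1 = 15, slack = -3, bound violated (no such code; not MDS).

Singleton bound: d ≤ n − k + 1.
Here n = 24, k = 10, so n − k + 1 = 15.
Given d = 18, check d ≤ 15: NO.
Slack = (n − k + 1) − d = -3.
The slack is negative: d = 18 exceeds n − k + 1 = 15 by 3, so the Singleton bound is violated and no linear [24, 10, 18]_11 code can exist. In particular it is not MDS (MDS requires d = n − k + 1 exactly).
Description: the claimed parameters are [24, 10, 18]_11; such a code would be impossible (violates the Singleton bound).


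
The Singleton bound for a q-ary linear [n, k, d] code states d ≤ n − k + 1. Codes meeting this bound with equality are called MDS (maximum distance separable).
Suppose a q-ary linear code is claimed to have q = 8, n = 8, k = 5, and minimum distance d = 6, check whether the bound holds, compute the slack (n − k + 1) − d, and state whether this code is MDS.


Singleton RHS = n − k + 1 = 4, slack = -2, bound violated (no such code; not MDS).

Singleton bound: d ≤ n − k + 1.
Here n = 8, k = 5, so n − k + 1 = 4.
Given d = 6, check d ≤ 4: NO.
Slack = (n − k + 1) − d = -2.
The slack is negative: d = 6 exceeds n − k + 1 = 4 by 2, so the Singleton bound is violated and no linear [8, 5, 6]_8 code can exist. In particular it is not MDS (MDS requires d = n − k + 1 exactly).
Description: the claimed parameters are [8, 5, 6]_8; such a code would be impossible (violates the Singleton bound).


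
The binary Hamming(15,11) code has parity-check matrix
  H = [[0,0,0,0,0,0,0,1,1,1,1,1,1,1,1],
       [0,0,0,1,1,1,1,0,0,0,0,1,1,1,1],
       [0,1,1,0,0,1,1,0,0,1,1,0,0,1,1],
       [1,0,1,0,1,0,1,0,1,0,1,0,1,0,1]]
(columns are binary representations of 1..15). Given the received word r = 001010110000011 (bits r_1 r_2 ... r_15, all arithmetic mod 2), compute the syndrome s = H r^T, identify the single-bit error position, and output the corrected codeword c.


s = (1, 0, 0, 0)^T, error position = 8, corrected codeword c = 001010100000011

Compute s = H r^T mod 2 one row at a time:
  s_1 = 1 + 0 + 0 + 0 + 0 + 0 + 1 + 1 = 3 ≡ 1 (mod 2).
  s_2 = 0 + 1 + 0 + 1 + 0 + 0 + 1 + 1 = 4 ≡ 0 (mod 2).
  s_3 = 0 + 1 + 0 + 1 + 0 + 0 + 1 + 1 = 4 ≡ 0 (mod 2).
  s_4 = 0 + 1 + 1 + 1 + 0 + 0 + 0 + 1 = 4 ≡ 0 (mod 2).
s = (1, 0, 0, 0)^T — this equals column 8 of H (binary 1000), so error is at position 8.
Correct: flip bit 8 of r = 001010110000011 to get c = 001010100000011.


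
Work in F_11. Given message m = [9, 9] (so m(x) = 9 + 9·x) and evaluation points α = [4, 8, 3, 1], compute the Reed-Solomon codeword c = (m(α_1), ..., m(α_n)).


c = [1, 4, 3, 7]

Message polynomial: m(x) = 9 + 9·x (mod 11).
For each evaluation point α_i, compute m(α_i) mod 11:
  α_1 = 4: Horner steps 9 → 1, so m(4) = 1.
  α_2 = 8: Horner steps 9 → 4, so m(8) = 4.
  α_3 = 3: Horner steps 9 → 3, so m(3) = 3.
  α_4 = 1: Horner steps 9 → 7, so m(1) = 7.
Codeword c = [1, 4, 3, 7] ∈ F_11^4.


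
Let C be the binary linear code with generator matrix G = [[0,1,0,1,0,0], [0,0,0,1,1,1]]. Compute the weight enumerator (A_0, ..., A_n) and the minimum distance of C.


Weight distribution: A_0 = 1, A_2 = 1, A_3 = 2. Minimum distance d = 2.

Enumerate all 2^2 = 4 messages m ∈ F_2^2.
For each, compute codeword c = mG in F_2^6, then tally its weight.
  m = 00 → c = 000000, weight = 0.
  m = 10 → c = 010100, weight = 2.
  m = 01 → c = 000111, weight = 3.
  m = 11 → c = 010011, weight = 3.
Tally weights:
  weight 0: 1 codewords.
  weight 2: 1 codewords.
  weight 3: 2 codewords.
Minimum distance d = smallest w > 0 with A_w > 0 = 2.
Sanity: Σ A_w = 4 = 2^2 = 4 ✓.


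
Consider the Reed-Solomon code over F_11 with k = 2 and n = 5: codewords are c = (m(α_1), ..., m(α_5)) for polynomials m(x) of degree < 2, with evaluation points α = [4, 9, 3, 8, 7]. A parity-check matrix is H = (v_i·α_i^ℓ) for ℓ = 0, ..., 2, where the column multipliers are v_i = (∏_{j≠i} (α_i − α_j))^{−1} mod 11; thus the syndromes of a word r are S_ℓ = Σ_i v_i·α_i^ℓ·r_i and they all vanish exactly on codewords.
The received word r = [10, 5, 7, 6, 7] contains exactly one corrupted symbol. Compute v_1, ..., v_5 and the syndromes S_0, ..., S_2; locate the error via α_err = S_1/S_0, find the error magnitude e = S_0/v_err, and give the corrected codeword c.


S = (4, 1, 3), error at position 3, error magnitude e = 7, c = [10, 5, 0, 6, 7].

Step 1: column multipliers v_i = (∏_{j≠i}(α_i − α_j))^{−1} mod 11.
  i = 1 (α = 4): (4−9)(4−3)(4−8)(4−7) = (−5)·1·(−4)·(−3) = −60 ≡ 6, so v_1 = 6^{−1} = 2 (mod 11).
  i = 2 (α = 9): (9−4)(9−3)(9−8)(9−7) = 5·6·1·2 = 60 ≡ 5, so v_2 = 5^{−1} = 9 (mod 11).
  i = 3 (α = 3): (3−4)(3−9)(3−8)(3−7) = (−1)·(−6)·(−5)·(−4) = 120 ≡ 10, so v_3 = 10^{−1} = 10 (mod 11).
  i = 4 (α = 8): (8−4)(8−9)(8−3)(8−7) = 4·(−1)·5·1 = −20 ≡ 2, so v_4 = 2^{−1} = 6 (mod 11).
  i = 5 (α = 7): (7−4)(7−9)(7−3)(7−8) = 3·(−2)·4·(−1) = 24 ≡ 2, so v_5 = 2^{−1} = 6 (mod 11).
  v = [2, 9, 10, 6, 6].
Step 2: syndromes of r = [10, 5, 7, 6, 7] (all sums mod 11).
  S_0 = Σ v_i r_i = 2·10 + 9·5 + 10·7 + 6·6 + 6·7 = 213 ≡ 4.
  S_1 = Σ v_i α_i r_i = 2·4·10 + 9·9·5 + 10·3·7 + 6·8·6 + 6·7·7 = 1277 ≡ 1.
  α_i^2 mod 11 = [5, 4, 9, 9, 5].
  S_2 = Σ v_i α_i^2 r_i = 2·5·10 + 9·4·5 + 10·9·7 + 6·9·6 + 6·5·7 = 1444 ≡ 3.
  S = (4, 1, 3) ≠ 0, so r is not a codeword (an error is present).
Step 3: locate the error. For a single error e at position i, S_ℓ = v_i·e·α_i^ℓ, so α_err = S_1/S_0.
  S_0^{−1} = 4^{−1} = 3 (mod 11), so α_err = 1·3 = 3 ≡ 3 = α_3. Error position i = 3.
  Consistency check: S_2/S_1 = 3·1 = 3 ≡ 3 = α_err ✓ (single-error assumption holds).
Step 4: error magnitude e = S_0/v_3 = S_0·∏_{j≠3}(α_3 − α_j) = 4·10 = 40 ≡ 7 (mod 11).
Step 5: correct position 3: c_3 = r_3 − e = 7 − 7 ≡ 0 (mod 11). Hence c = [10, 5, 0, 6, 7].
  Check: interpolating c through the α_i gives m(x) = 3 + 10·x (degree < 2) with m(α_i) = c_i for every i, so c is indeed a codeword.


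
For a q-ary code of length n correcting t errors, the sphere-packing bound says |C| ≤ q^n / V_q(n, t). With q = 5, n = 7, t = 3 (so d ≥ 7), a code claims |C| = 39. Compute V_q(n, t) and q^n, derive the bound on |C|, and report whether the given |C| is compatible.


V_q(n, t) = 2605, q^n = 78125, Hamming bound = 29, |C| = 39 > bound (violated).

Step 1: Compute V_q(n, t) = Σ_{j=0}^3 C(n, j) (q−1)^j.
  j = 0: C(7,0)·(4)^0 = 1·1 = 1.
  j = 1: C(7,1)·(4)^1 = 7·4 = 28.
  j = 2: C(7,2)·(4)^2 = 21·16 = 336.
  j = 3: C(7,3)·(4)^3 = 35·64 = 2240.
  V_q(n, t) = 1 + 28 + 336 + 2240 = 2605.
Step 2: q^n = 5^7 = 78125.
Step 3: Hamming bound ⌊q^n / V_q(n,t)⌋ = ⌊78125/2605⌋ = 29.
Step 4: Compare |C| = 39 to 29: violated.
The claimed |C| lies above the Hamming bound, so no 5-ary code of length 7 with d ≥ 7 can have 39 codewords.


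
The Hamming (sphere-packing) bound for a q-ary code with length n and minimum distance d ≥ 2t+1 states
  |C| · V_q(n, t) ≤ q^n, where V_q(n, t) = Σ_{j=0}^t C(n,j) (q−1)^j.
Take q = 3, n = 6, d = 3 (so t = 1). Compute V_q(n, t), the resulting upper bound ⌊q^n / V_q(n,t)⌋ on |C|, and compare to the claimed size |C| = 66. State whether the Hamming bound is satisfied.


V_q(n, t) = 13, q^n = 729, Hamming bound = 56, |C| = 66 > bound (violated).

Step 1: Compute V_q(n, t) = Σ_{j=0}^1 C(n, j) (q−1)^j.
  j = 0: C(6,0)·(2)^0 = 1·1 = 1.
  j = 1: C(6,1)·(2)^1 = 6·2 = 12.
  V_q(n, t) = 1 + 12 = 13.
Step 2: q^n = 3^6 = 729.
Step 3: Hamming bound ⌊q^n / V_q(n,t)⌋ = ⌊729/13⌋ = 56.
Step 4: Compare |C| = 66 to 56: violated.
The claimed |C| lies above the Hamming bound, so no 3-ary code of length 6 with d ≥ 3 can have 66 codewords.


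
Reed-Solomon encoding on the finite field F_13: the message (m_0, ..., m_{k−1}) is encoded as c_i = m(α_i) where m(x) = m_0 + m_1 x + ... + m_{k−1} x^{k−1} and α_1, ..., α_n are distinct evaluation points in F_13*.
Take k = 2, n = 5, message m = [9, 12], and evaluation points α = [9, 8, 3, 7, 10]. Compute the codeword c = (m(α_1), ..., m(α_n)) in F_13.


c = [0, 1, 6, 2, 12]

Message polynomial: m(x) = 9 + 12·x (mod 13).
For each evaluation point α_i, compute m(α_i) mod 13:
  α_1 = 9: Horner steps 12 → 0, so m(9) = 0.
  α_2 = 8: Horner steps 12 → 1, so m(8) = 1.
  α_3 = 3: Horner steps 12 → 6, so m(3) = 6.
  α_4 = 7: Horner steps 12 → 2, so m(7) = 2.
  α_5 = 10: Horner steps 12 → 12, so m(10) = 12.
Codeword c = [0, 1, 6, 2, 12] ∈ F_13^5.


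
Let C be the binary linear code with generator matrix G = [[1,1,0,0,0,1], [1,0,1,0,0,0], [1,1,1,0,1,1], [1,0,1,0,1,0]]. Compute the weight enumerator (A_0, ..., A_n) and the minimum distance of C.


Weight distribution: A_0 = 1, A_1 = 3, A_2 = 4, A_3 = 4, A_4 = 3, A_5 = 1. Minimum distance d = 1.

Enumerate all 2^4 = 16 messages m ∈ F_2^4.
For each, compute codeword c = mG in F_2^6, then tally its weight.
  m = 0000 → c = 000000, weight = 0.
  m = 1000 → c = 110001, weight = 3.
  m = 0100 → c = 101000, weight = 2.
  m = 1100 → c = 011001, weight = 3.
  m = 0010 → c = 111011, weight = 5.
  m = 1010 → c = 001010, weight = 2.
  m = 0110 → c = 010011, weight = 3.
  m = 1110 → c = 100010, weight = 2.
  m = 0001 → c = 101010, weight = 3.
  m = 1001 → c = 011011, weight = 4.
  m = 0101 → c = 000010, weight = 1.
  m = 1101 → c = 110011, weight = 4.
  m = 0011 → c = 010001, weight = 2.
  m = 1011 → c = 100000, weight = 1.
  m = 0111 → c = 111001, weight = 4.
  m = 1111 → c = 001000, weight = 1.
Tally weights:
  weight 0: 1 codewords.
  weight 1: 3 codewords.
  weight 2: 4 codewords.
  weight 3: 4 codewords.
  weight 4: 3 codewords.
  weight 5: 1 codewords.
Minimum distance d = smallest w > 0 with A_w > 0 = 1.
Sanity: Σ A_w = 16 = 2^4 = 16 ✓.


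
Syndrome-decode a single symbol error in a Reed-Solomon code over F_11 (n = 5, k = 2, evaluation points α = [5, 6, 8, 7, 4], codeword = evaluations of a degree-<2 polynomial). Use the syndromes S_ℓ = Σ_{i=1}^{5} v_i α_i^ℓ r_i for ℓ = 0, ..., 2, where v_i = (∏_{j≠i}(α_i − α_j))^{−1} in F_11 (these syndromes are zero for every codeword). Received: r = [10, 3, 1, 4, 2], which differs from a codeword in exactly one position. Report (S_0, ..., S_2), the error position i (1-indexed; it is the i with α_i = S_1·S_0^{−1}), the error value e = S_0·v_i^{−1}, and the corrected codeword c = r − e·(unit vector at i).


S = (10, 5, 8), error at position 2, error magnitude e = 7, c = [10, 7, 1, 4, 2].

Step 1: column multipliers v_i = (∏_{j≠i}(α_i − α_j))^{−1} mod 11.
  i = 1 (α = 5): (5−6)(5−8)(5−7)(5−4) = (−1)·(−3)·(−2)·1 = −6 ≡ 5, so v_1 = 5^{−1} = 9 (mod 11).
  i = 2 (α = 6): (6−5)(6−8)(6−7)(6−4) = 1·(−2)·(−1)·2 = 4 ≡ 4, so v_2 = 4^{−1} = 3 (mod 11).
  i = 3 (α = 8): (8−5)(8−6)(8−7)(8−4) = 3·2·1·4 = 24 ≡ 2, so v_3 = 2^{−1} = 6 (mod 11).
  i = 4 (α = 7): (7−5)(7−6)(7−8)(7−4) = 2·1·(−1)·3 = −6 ≡ 5, so v_4 = 5^{−1} = 9 (mod 11).
  i = 5 (α = 4): (4−5)(4−6)(4−8)(4−7) = (−1)·(−2)·(−4)·(−3) = 24 ≡ 2, so v_5 = 2^{−1} = 6 (mod 11).
  v = [9, 3, 6, 9, 6].
Step 2: syndromes of r = [10, 3, 1, 4, 2] (all sums mod 11).
  S_0 = Σ v_i r_i = 9·10 + 3·3 + 6·1 + 9·4 + 6·2 = 153 ≡ 10.
  S_1 = Σ v_i α_i r_i = 9·5·10 + 3·6·3 + 6·8·1 + 9·7·4 + 6·4·2 = 852 ≡ 5.
  α_i^2 mod 11 = [3, 3, 9, 5, 5].
  S_2 = Σ v_i α_i^2 r_i = 9·3·10 + 3·3·3 + 6·9·1 + 9·5·4 + 6·5·2 = 591 ≡ 8.
  S = (10, 5, 8) ≠ 0, so r is not a codeword (an error is present).
Step 3: locate the error. For a single error e at position i, S_ℓ = v_i·e·α_i^ℓ, so α_err = S_1/S_0.
  S_0^{−1} = 10^{−1} = 10 (mod 11), so α_err = 5·10 = 50 ≡ 6 = α_2. Error position i = 2.
  Consistency check: S_2/S_1 = 8·9 = 72 ≡ 6 = α_err ✓ (single-error assumption holds).
Step 4: error magnitude e = S_0/v_2 = S_0·∏_{j≠2}(α_2 − α_j) = 10·4 = 40 ≡ 7 (mod 11).
Step 5: correct position 2: c_2 = r_2 − e = 3 − 7 ≡ 7 (mod 11). Hence c = [10, 7, 1, 4, 2].
  Check: interpolating c through the α_i gives m(x) = 3 + 8·x (degree < 2) with m(α_i) = c_i for every i, so c is indeed a codeword.


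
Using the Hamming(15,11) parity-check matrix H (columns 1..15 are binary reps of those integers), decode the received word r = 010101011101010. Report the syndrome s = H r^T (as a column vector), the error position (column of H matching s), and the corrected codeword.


s = (1, 0, 0, 1)^T, error position = 9, corrected codeword c = 010101010101010

Compute s = H r^T mod 2 one row at a time:
  s_1 = 1 + 1 + 1 + 0 + 1 + 0 + 1 + 0 = 5 ≡ 1 (mod 2).
  s_2 = 1 + 0 + 1 + 0 + 1 + 0 + 1 + 0 = 4 ≡ 0 (mod 2).
  s_3 = 1 + 0 + 1 + 0 + 1 + 0 + 1 + 0 = 4 ≡ 0 (mod 2).
  s_4 = 0 + 0 + 0 + 0 + 1 + 0 + 0 + 0 = 1 ≡ 1 (mod 2).
s = (1, 0, 0, 1)^T — this equals column 9 of H (binary 1001), so error is at position 9.
Correct: flip bit 9 of r = 010101011101010 to get c = 010101010101010.


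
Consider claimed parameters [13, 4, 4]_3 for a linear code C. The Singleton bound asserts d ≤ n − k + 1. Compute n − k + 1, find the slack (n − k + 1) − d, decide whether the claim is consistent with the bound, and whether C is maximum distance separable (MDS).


Singleton RHS = n − k + 1 = 10, slack = 6, bound satisfied, not MDS.

Singleton bound: d ≤ n − k + 1.
Here n = 13, k = 4, so n − k + 1 = 10.
Given d = 4, check d ≤ 10: YES.
Slack = (n − k + 1) − d = 6.
The code is NOT MDS (slack = 6 > 0).
Description: the claimed parameters are [13, 4, 4]_3; such a code would be non-MDS.


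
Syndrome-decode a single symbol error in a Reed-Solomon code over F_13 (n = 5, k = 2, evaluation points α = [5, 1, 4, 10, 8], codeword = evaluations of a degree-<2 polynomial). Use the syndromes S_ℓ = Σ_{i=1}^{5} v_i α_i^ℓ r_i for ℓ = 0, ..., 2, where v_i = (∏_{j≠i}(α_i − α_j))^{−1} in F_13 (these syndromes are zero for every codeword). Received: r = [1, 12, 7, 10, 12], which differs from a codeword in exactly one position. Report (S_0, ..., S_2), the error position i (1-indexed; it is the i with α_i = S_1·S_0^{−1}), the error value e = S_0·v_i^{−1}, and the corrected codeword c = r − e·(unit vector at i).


S = (3, 11, 10), error at position 5, error magnitude e = 3, c = [1, 12, 7, 10, 9].

Step 1: column multipliers v_i = (∏_{j≠i}(α_i − α_j))^{−1} mod 13.
  i = 1 (α = 5): (5−1)(5−4)(5−10)(5−8) = 4·1·(−5)·(−3) = 60 ≡ 8, so v_1 = 8^{−1} = 5 (mod 13).
  i = 2 (α = 1): (1−5)(1−4)(1−10)(1−8) = (−4)·(−3)·(−9)·(−7) = 756 ≡ 2, so v_2 = 2^{−1} = 7 (mod 13).
  i = 3 (α = 4): (4−5)(4−1)(4−10)(4−8) = (−1)·3·(−6)·(−4) = −72 ≡ 6, so v_3 = 6^{−1} = 11 (mod 13).
  i = 4 (α = 10): (10−5)(10−1)(10−4)(10−8) = 5·9·6·2 = 540 ≡ 7, so v_4 = 7^{−1} = 2 (mod 13).
  i = 5 (α = 8): (8−5)(8−1)(8−4)(8−10) = 3·7·4·(−2) = −168 ≡ 1, so v_5 = 1^{−1} = 1 (mod 13).
  v = [5, 7, 11, 2, 1].
Step 2: syndromes of r = [1, 12, 7, 10, 12] (all sums mod 13).
  S_0 = Σ v_i r_i = 5·1 + 7·12 + 11·7 + 2·10 + 1·12 = 198 ≡ 3.
  S_1 = Σ v_i α_i r_i = 5·5·1 + 7·1·12 + 11·4·7 + 2·10·10 + 1·8·12 = 713 ≡ 11.
  α_i^2 mod 13 = [12, 1, 3, 9, 12].
  S_2 = Σ v_i α_i^2 r_i = 5·12·1 + 7·1·12 + 11·3·7 + 2·9·10 + 1·12·12 = 699 ≡ 10.
  S = (3, 11, 10) ≠ 0, so r is not a codeword (an error is present).
Step 3: locate the error. For a single error e at position i, S_ℓ = v_i·e·α_i^ℓ, so α_err = S_1/S_0.
  S_0^{−1} = 3^{−1} = 9 (mod 13), so α_err = 11·9 = 99 ≡ 8 = α_5. Error position i = 5.
  Consistency check: S_2/S_1 = 10·6 = 60 ≡ 8 = α_err ✓ (single-error assumption holds).
Step 4: error magnitude e = S_0/v_5 = S_0·∏_{j≠5}(α_5 − α_j) = 3·1 = 3 ≡ 3 (mod 13).
Step 5: correct position 5: c_5 = r_5 − e = 12 − 3 ≡ 9 (mod 13). Hence c = [1, 12, 7, 10, 9].
  Check: interpolating c through the α_i gives m(x) = 5 + 7·x (degree < 2) with m(α_i) = c_i for every i, so c is indeed a codeword.


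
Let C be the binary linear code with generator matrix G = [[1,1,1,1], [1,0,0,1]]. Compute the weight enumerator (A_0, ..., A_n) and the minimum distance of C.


Weight distribution: A_0 = 1, A_2 = 2, A_4 = 1. Minimum distance d = 2.

Enumerate all 2^2 = 4 messages m ∈ F_2^2.
For each, compute codeword c = mG in F_2^4, then tally its weight.
  m = 00 → c = 0000, weight = 0.
  m = 10 → c = 1111, weight = 4.
  m = 01 → c = 1001, weight = 2.
  m = 11 → c = 0110, weight = 2.
Tally weights:
  weight 0: 1 codewords.
  weight 2: 2 codewords.
  weight 4: 1 codewords.
Minimum distance d = smallest w > 0 with A_w > 0 = 2.
Sanity: Σ A_w = 4 = 2^2 = 4 ✓.


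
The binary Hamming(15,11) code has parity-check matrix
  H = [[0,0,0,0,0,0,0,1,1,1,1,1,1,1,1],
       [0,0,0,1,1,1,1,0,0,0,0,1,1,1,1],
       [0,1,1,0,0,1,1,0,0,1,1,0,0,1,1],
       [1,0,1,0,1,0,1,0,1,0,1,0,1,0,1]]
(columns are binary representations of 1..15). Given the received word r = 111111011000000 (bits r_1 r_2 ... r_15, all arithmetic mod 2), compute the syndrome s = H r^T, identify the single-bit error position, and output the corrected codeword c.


s = (0, 1, 1, 0)^T, error position = 6, corrected codeword c = 111110011000000

Compute s = H r^T mod 2 one row at a time:
  s_1 = 1 + 1 + 0 + 0 + 0 + 0 + 0 + 0 = 2 ≡ 0 (mod 2).
  s_2 = 1 + 1 + 1 + 0 + 0 + 0 + 0 + 0 = 3 ≡ 1 (mod 2).
  s_3 = 1 + 1 + 1 + 0 + 0 + 0 + 0 + 0 = 3 ≡ 1 (mod 2).
  s_4 = 1 + 1 + 1 + 0 + 1 + 0 + 0 + 0 = 4 ≡ 0 (mod 2).
s = (0, 1, 1, 0)^T — this equals column 6 of H (binary 0110), so error is at position 6.
Correct: flip bit 6 of r = 111111011000000 to get c = 111110011000000.
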